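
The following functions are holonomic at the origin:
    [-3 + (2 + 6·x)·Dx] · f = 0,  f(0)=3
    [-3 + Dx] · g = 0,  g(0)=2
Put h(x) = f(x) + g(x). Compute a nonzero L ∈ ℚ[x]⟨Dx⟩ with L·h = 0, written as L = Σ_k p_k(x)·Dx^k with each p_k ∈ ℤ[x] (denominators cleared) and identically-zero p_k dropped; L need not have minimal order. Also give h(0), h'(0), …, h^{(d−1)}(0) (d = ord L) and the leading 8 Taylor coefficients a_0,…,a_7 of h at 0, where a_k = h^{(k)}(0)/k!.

f: a_k = 3, 9/2, -27/8, 81/16, -1215/128, 5103/256, -45927/1024, 216513/2048, …
g: a_k = 2, 6, 9, 9, 27/4, 81/20, 81/40, 243/280, …
f+g: L₀ = lclm(L_f,L_g), ord ≤ 1+1.
L = (27 + 54·x) + (-15 - 72·x - 108·x^2)·Dx + (2 + 18·x + 36·x^2)·Dx^2  (order 2).
h: a_k = 5, 21/2, 45/8, 225/16, -351/128, 30699/1280, -219267/5120, 7640163/71680, …
ICs: h(0) = 5, h′(0) = 21/2.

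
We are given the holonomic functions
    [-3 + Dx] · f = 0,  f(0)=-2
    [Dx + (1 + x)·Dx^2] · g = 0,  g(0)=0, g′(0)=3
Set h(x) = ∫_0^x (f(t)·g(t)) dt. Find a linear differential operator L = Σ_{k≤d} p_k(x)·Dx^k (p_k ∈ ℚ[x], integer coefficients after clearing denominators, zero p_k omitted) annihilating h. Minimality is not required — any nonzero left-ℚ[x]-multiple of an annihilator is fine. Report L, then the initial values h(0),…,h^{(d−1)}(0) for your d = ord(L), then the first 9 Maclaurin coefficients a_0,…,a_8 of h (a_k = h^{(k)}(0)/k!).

L = (6 + 9·x)·Dx + (-5 - 6·x)·Dx^2 + (1 + x)·Dx^3  (order 3).
h: a_k = 0, 0, -3, -5, -5, -18/5, -83/40, -55/56, -57/140, …
ICs: h(0) = 0, h′(0) = 0, h′′(0) = -6.

f: a_k = -2, -6, -9, -9, -27/4, -81/20, -81/40, -243/280, -729/2240, …
g: a_k = 0, 3, -3/2, 1, -3/4, 3/5, -1/2, 3/7, -3/8, …
h₀=f·g: eliminate ⇒ L₀, order ≤ 1·2.
h=∫₀ˣh₀: take L = L₀·Dx.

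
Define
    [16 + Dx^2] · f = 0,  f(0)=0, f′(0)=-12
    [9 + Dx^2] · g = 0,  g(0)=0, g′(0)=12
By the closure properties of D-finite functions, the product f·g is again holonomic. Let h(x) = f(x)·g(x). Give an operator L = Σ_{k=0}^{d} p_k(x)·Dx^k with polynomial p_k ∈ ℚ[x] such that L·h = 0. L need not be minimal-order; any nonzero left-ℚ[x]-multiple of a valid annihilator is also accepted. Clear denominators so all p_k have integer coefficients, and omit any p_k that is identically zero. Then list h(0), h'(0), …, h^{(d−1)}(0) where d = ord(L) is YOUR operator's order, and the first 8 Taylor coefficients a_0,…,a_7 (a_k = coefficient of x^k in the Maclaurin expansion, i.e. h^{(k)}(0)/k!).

L = 49 + 50·Dx^2 + Dx^4  (order 4).
h: a_k = 0, 0, -144, 0, 600, 0, -4902/5, 0, …
ICs: h(0) = 0, h′(0) = 0, h′′(0) = -288, h′′′(0) = 0.

f: a_k = 0, -12, 0, 32, 0, -128/5, 0, 1024/105, …
g: a_k = 0, 12, 0, -18, 0, 81/10, 0, -243/140, …
h₀=f·g: eliminate ⇒ L₀, order ≤ 2·2.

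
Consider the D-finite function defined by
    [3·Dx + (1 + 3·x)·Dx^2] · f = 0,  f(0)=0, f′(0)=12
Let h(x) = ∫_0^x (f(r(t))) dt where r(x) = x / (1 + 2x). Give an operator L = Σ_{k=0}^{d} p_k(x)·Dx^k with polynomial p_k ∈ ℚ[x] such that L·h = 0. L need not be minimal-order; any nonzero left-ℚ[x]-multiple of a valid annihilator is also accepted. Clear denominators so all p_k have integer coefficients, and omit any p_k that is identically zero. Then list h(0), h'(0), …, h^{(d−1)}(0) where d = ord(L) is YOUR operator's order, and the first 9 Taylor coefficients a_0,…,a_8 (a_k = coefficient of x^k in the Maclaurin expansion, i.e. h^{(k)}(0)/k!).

L = (7 + 20·x)·Dx^2 + (1 + 7·x + 10·x^2)·Dx^3  (order 3).
h: a_k = 0, 0, 6, -14, 39, -609/5, 2062/5, -1482, 77997/14, …
ICs: h(0) = 0, h′(0) = 0, h′′(0) = 12.

f: a_k = 0, 12, -18, 36, -81, 972/5, -486, 8748/7, -6561/2, …
Substitute x→r, Dx→(1/r')Dx; clear ⇒ L₀.
Integrate: L := L₀·Dx.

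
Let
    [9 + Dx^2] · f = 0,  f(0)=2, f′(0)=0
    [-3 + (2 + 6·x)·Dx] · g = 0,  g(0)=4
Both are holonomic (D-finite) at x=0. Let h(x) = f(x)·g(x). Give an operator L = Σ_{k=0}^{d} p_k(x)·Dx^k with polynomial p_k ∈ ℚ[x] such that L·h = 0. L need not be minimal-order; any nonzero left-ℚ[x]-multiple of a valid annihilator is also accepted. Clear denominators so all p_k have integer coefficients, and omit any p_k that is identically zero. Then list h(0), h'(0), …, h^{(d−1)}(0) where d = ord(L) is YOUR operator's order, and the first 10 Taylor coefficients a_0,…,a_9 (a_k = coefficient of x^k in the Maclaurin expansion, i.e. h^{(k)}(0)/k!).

f: a_k = 2, 0, -9, 0, 27/4, 0, -81/40, 0, 729/2240, 0, …
g: a_k = 4, 6, -9/2, 27/4, -405/32, 1701/64, -15309/256, 72171/512, -2814669/8192, 14073345/16384, …
Sym-product of L_f,L_g gives L₀ (≤ ord 2).
L = (63 + 216·x + 324·x^2) + (-12 - 36·x)·Dx + (4 + 24·x + 36·x^2)·Dx^2  (order 2).
h: a_k = 8, 12, -45, -81/2, 675/16, 1053/32, -28269/640, 97443/1280, -32110263/143360, 176904243/286720, …
ICs: h(0) = 8, h′(0) = 12.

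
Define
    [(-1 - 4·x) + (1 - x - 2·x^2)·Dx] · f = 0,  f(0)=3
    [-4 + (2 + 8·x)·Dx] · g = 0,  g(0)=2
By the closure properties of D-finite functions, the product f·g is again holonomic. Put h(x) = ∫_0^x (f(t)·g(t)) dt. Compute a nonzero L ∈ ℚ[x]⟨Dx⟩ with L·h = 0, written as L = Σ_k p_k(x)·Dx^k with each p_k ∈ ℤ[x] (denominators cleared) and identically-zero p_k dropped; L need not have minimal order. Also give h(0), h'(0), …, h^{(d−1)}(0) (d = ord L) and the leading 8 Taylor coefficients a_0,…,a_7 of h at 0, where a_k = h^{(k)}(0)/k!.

f: a_k = 3, 3, 9, 15, 33, 63, 129, 255, …
g: a_k = 2, 4, -4, 8, -20, 56, -168, 528, …
Product ⇒ symmetric product L₀, ord ≤ 1.
h=∫₀ˣh₀: take L = L₀·Dx.
L = (3 + 6·x + 12·x^2)·Dx + (-1 - 3·x + 6·x^2 + 8·x^3)·Dx^2  (order 2).
h: a_k = 0, 6, 9, 6, 39/2, 54/5, 63, -18/7, …
ICs: h(0) = 0, h′(0) = 6.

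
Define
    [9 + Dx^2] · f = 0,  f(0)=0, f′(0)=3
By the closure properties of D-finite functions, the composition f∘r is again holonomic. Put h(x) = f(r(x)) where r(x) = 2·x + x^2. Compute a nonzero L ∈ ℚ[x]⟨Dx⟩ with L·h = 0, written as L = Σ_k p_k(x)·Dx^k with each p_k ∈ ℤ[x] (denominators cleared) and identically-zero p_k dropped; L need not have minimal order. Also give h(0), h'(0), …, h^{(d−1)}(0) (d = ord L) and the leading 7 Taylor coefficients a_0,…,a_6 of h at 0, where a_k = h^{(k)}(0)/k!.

f: a_k = 0, 3, 0, -9/2, 0, 81/40, 0, …
Change of var in L_f (x↦r) gives L₀.
L = (36 + 108·x + 108·x^2 + 36·x^3) - Dx + (1 + x)·Dx^2  (order 2).
h: a_k = 0, 6, 3, -36, -54, 189/5, 315/2, …
ICs: h(0) = 0, h′(0) = 6.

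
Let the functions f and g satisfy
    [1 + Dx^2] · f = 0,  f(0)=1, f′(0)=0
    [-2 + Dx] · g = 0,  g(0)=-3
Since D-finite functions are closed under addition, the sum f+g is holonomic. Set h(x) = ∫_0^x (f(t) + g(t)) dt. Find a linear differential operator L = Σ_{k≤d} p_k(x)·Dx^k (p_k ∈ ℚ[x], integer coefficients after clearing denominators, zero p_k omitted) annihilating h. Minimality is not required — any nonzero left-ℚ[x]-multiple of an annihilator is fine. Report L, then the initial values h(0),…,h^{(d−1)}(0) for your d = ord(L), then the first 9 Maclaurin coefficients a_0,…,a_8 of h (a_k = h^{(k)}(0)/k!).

L = -2·Dx + Dx^2 - 2·Dx^3 + Dx^4  (order 4).
h: a_k = 0, -2, -3, -13/6, -1, -47/120, -2/15, -193/5040, -1/105, …
ICs: h(0) = 0, h′(0) = -2, h′′(0) = -6, h′′′(0) = -13.

f: a_k = 1, 0, -1/2, 0, 1/24, 0, -1/720, 0, 1/40320, …
g: a_k = -3, -6, -6, -4, -2, -4/5, -4/15, -8/105, -2/105, …
f+g: L₀ = lclm(L_f,L_g), ord ≤ 2+1.
h=∫h₀ ⇒ L = L₀·Dx.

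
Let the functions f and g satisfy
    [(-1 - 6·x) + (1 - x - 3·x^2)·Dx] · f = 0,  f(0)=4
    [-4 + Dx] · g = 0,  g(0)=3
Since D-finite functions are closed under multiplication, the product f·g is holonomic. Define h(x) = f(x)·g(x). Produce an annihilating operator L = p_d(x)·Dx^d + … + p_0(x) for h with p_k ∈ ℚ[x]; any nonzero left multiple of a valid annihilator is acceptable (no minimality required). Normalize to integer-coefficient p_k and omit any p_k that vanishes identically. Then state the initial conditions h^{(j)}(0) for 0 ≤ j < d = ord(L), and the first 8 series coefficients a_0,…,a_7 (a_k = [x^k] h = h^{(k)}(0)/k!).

f: a_k = 4, 4, 16, 28, 76, 160, 388, 868, …
g: a_k = 3, 12, 24, 32, 32, 128/5, 256/15, 1024/105, …
h₀=f·g: eliminate ⇒ L₀, order ≤ 1·1.
L = (5 + 2·x - 12·x^2) + (-1 + x + 3·x^2)·Dx  (order 1).
h: a_k = 12, 60, 192, 500, 1204, 14032/5, 19460/3, 1569212/105, …
ICs: h(0) = 12.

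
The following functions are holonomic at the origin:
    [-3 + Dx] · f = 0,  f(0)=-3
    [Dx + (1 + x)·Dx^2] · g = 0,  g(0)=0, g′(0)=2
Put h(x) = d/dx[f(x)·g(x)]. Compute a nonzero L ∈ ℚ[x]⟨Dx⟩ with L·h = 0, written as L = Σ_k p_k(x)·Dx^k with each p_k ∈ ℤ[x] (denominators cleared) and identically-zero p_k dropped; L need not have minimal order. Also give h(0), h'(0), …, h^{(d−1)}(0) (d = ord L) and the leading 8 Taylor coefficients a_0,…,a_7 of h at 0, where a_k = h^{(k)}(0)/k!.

f: a_k = -3, -9, -27/2, -27/2, -81/8, -243/40, -243/80, -729/560, …
g: a_k = 0, 2, -1, 2/3, -1/2, 2/5, -1/3, 2/7, …
h₀=f·g: eliminate ⇒ L₀, order ≤ 1·2.
Derive L from L₀ (diff closure).
L = (15 + 36·x + 27·x^2) + (-11 - 27·x - 18·x^2)·Dx + (2 + 5·x + 3·x^2)·Dx^2  (order 2).
h: a_k = -6, -30, -60, -72, -249/4, -165/4, -114/5, -51/5, …
ICs: h(0) = -6, h′(0) = -30.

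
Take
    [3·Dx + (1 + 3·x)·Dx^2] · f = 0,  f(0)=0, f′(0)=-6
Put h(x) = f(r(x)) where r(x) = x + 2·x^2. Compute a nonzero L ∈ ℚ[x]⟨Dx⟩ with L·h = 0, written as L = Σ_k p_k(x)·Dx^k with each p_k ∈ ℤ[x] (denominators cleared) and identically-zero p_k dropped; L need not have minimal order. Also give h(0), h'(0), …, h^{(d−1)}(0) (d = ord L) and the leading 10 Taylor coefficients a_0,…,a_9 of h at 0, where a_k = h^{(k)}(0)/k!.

L = (-1 + 12·x + 24·x^2)·Dx + (1 + 7·x + 18·x^2 + 24·x^3)·Dx^2  (order 2).
h: a_k = 0, -6, -3, 18, -63/2, 54/5, 99, -2106/7, 1377/4, 486, …
ICs: h(0) = 0, h′(0) = -6.

f: a_k = 0, -6, 9, -18, 81/2, -486/5, 243, -4374/7, 6561/4, -4374, …
f∘r: x↦r, Dx↦Dx/r' in L_f ⇒ L₀.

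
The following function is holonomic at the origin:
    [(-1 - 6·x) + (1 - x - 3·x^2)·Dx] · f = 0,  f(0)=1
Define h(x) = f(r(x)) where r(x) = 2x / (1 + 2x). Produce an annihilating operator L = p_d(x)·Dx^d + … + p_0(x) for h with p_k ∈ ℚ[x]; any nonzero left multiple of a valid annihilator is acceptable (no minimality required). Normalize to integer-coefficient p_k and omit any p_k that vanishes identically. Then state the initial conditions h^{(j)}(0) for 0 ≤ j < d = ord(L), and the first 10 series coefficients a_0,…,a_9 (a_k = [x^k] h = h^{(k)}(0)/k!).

L = (2 + 28·x) + (-1 - 4·x + 8·x^2 + 24·x^3)·Dx  (order 1).
h: a_k = 1, 2, 12, 0, 144, -288, 2304, -8064, 43776, -184320, …
ICs: h(0) = 1.

f: a_k = 1, 1, 4, 7, 19, 40, 97, 217, 508, 1159, …
Change of var in L_f (x↦r) gives L₀.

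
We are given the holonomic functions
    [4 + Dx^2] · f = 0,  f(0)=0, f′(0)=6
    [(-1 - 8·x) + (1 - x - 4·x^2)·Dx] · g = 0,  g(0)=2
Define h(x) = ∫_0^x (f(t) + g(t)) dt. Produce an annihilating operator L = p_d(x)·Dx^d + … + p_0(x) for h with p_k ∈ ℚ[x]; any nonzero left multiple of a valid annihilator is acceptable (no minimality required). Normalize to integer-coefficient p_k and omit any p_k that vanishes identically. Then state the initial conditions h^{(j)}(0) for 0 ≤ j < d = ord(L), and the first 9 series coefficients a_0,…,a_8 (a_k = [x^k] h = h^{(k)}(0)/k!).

f: a_k = 0, 6, 0, -4, 0, 4/5, 0, -8/105, 0, …
g: a_k = 2, 2, 10, 18, 58, 130, 362, 882, 2330, …
Sum ⇒ L₀ = lclm(L_f,L_g) in ℚ(x)⟨Dx⟩.
h=∫h₀ ⇒ L = L₀·Dx.
L = (-116 - 1008·x - 968·x^2 - 2688·x^3 - 640·x^4 - 1024·x^5)·Dx + (28 + 4·x - 8·x^2 - 200·x^3 - 480·x^4 - 384·x^5 - 512·x^6)·Dx^2 + (-29 - 252·x - 242·x^2 - 672·x^3 - 160·x^4 - 256·x^5)·Dx^3 + (7 + x - 2·x^2 - 50·x^3 - 120·x^4 - 96·x^5 - 128·x^6)·Dx^4  (order 4).
h: a_k = 0, 2, 4, 10/3, 7/2, 58/5, 109/5, 362/7, 46301/420, …
ICs: h(0) = 0, h′(0) = 2, h′′(0) = 8, h′′′(0) = 20.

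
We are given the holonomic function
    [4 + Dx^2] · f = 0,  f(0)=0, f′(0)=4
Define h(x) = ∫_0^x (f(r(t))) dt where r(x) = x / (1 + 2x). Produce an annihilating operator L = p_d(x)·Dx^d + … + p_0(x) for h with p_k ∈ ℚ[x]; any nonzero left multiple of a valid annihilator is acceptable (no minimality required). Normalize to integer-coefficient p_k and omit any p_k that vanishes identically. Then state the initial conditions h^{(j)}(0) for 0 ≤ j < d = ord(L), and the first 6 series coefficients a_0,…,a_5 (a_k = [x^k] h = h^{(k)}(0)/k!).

L = 4·Dx + (4 + 24·x + 48·x^2 + 32·x^3)·Dx^2 + (1 + 8·x + 24·x^2 + 32·x^3 + 16·x^4)·Dx^3  (order 3).
h: a_k = 0, 0, 2, -8/3, 10/3, -16/5, …
ICs: h(0) = 0, h′(0) = 0, h′′(0) = 4.

f: a_k = 0, 4, 0, -8/3, 0, 8/15, …
L₀ from L_f via x↦r, Dx↦r'^{-1}Dx.
Integrate: L := L₀·Dx.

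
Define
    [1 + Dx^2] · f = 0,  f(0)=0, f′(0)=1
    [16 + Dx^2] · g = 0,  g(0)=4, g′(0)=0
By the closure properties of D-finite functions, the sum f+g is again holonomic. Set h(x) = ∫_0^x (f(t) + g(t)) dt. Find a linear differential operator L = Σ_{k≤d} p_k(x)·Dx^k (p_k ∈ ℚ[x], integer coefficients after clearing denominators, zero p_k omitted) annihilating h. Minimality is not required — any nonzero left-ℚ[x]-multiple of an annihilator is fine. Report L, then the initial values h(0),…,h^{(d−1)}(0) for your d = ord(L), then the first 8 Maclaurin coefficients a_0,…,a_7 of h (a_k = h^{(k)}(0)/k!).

L = 16·Dx + 17·Dx^3 + Dx^5  (order 5).
h: a_k = 0, 4, 1/2, -32/3, -1/24, 128/15, 1/720, -1024/315, …
ICs: h(0) = 0, h′(0) = 4, h′′(0) = 1, h′′′(0) = -64, h′′′′(0) = -1.

f: a_k = 0, 1, 0, -1/6, 0, 1/120, 0, -1/5040, …
g: a_k = 4, 0, -32, 0, 128/3, 0, -1024/45, 0, …
h₀=f+g: left-lcm gives L₀, ord ≤ 4.
∫: right-multiply L₀ by Dx.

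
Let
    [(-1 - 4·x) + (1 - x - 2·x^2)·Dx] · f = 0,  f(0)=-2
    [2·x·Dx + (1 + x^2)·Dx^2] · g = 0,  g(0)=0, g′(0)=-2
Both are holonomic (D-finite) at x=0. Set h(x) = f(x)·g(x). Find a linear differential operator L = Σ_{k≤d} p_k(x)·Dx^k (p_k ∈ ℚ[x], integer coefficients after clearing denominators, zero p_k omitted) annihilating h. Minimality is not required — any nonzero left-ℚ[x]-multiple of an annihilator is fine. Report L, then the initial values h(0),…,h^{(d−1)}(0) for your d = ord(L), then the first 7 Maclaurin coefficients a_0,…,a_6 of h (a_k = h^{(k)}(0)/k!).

L = (4 + 2·x + 12·x^2) + (2 + 6·x + 4·x^2 + 12·x^3)·Dx + (-1 + x + x^2 + x^3 + 2·x^4)·Dx^2  (order 2).
h: a_k = 0, 4, 4, 32/3, 56/3, 204/5, 1172/15, …
ICs: h(0) = 0, h′(0) = 4.

f: a_k = -2, -2, -6, -10, -22, -42, -86, …
g: a_k = 0, -2, 0, 2/3, 0, -2/5, 0, …
h₀=f·g: eliminate ⇒ L₀, order ≤ 1·2.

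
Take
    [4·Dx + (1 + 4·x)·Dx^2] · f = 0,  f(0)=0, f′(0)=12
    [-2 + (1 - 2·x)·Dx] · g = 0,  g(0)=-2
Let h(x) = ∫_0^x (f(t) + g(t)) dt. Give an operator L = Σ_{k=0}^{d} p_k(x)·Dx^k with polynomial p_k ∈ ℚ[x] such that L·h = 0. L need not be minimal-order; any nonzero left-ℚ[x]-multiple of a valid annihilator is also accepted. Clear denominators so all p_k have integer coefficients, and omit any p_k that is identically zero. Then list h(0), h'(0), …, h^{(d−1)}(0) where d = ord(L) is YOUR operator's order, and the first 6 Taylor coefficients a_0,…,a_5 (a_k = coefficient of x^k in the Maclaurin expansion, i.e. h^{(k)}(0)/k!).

L = (-28 - 16·x)·Dx^2 + (1 - 40·x - 32·x^2)·Dx^3 + (1 + 3·x - 6·x^2 - 8·x^3)·Dx^4  (order 4).
h: a_k = 0, -2, 4, -32/3, 12, -224/5, …
ICs: h(0) = 0, h′(0) = -2, h′′(0) = 8, h′′′(0) = -64.

f: a_k = 0, 12, -24, 64, -192, 3072/5, …
g: a_k = -2, -4, -8, -16, -32, -64, …
f+g: L₀ = lclm(L_f,L_g), ord ≤ 2+1.
Integrate: L := L₀·Dx.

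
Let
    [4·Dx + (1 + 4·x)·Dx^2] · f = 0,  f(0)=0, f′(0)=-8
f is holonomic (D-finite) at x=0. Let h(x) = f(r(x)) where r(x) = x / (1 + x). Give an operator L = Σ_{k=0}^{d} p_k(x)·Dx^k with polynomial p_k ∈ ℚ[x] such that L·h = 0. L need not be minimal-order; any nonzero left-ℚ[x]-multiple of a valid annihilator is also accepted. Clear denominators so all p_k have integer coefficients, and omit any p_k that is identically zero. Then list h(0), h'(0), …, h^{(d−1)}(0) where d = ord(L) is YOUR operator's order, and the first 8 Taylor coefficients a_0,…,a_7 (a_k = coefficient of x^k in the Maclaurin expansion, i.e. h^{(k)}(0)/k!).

f: a_k = 0, -8, 16, -128/3, 128, -2048/5, 4096/3, -32768/7, …
L₀ from L_f via x↦r, Dx↦r'^{-1}Dx.
L = (6 + 10·x)·Dx + (1 + 6·x + 5·x^2)·Dx^2  (order 2).
h: a_k = 0, -8, 24, -248/3, 312, -6248/5, 5208, -156248/7, …
ICs: h(0) = 0, h′(0) = -8.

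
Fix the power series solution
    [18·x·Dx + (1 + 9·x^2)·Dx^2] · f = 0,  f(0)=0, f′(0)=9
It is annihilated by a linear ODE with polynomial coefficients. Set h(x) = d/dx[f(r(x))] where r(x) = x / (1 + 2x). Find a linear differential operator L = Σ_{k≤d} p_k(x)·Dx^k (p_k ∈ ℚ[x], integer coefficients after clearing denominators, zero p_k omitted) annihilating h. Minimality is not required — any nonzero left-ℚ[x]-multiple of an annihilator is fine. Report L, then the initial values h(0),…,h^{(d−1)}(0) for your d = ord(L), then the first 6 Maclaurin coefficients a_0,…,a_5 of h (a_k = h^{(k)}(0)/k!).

f: a_k = 0, 9, 0, -27, 0, 729/5, …
h₀=f(r): pull back L_f along r ⇒ L₀.
Derive L from L₀ (diff closure).
L = (4 + 26·x) + (1 + 4·x + 13·x^2)·Dx  (order 1).
h: a_k = 9, -36, 27, 360, -1791, 2484, …
ICs: h(0) = 9.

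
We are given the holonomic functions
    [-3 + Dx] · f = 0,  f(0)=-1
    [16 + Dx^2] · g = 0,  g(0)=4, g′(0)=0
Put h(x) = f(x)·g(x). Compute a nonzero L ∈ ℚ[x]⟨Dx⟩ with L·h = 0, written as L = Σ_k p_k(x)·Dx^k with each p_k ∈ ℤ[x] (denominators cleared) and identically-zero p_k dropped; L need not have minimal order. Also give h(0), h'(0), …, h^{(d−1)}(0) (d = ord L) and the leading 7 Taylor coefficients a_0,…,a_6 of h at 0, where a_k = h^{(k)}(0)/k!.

f: a_k = -1, -3, -9/2, -9/2, -27/8, -81/40, -81/80, …
g: a_k = 4, 0, -32, 0, 128/3, 0, -1024/45, …
h₀=f·g: eliminate ⇒ L₀, order ≤ 1·2.
L = 25 - 6·Dx + Dx^2  (order 2).
h: a_k = -4, -12, 14, 78, 527/6, 79/10, -11753/180, …
ICs: h(0) = -4, h′(0) = -12.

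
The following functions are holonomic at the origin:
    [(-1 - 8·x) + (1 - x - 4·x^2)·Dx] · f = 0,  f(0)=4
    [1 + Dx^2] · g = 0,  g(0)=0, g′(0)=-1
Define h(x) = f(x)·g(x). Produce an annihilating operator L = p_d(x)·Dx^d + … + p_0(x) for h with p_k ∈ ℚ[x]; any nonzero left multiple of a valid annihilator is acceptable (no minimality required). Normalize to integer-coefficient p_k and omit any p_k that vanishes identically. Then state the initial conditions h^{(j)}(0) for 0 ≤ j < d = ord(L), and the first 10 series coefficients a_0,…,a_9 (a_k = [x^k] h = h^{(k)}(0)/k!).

f: a_k = 4, 4, 20, 36, 116, 260, 724, 1764, 4660, 11716, …
g: a_k = 0, -1, 0, 1/6, 0, -1/120, 0, 1/5040, 0, -1/362880, …
h₀=f·g: eliminate ⇒ L₀, order ≤ 1·2.
L = (7 + x + 4·x^2) + (2 + 16·x)·Dx + (-1 + x + 4·x^2)·Dx^2  (order 2).
h: a_k = 0, -4, -4, -58/3, -106/3, -1127/10, -7621/30, -888089/1260, -2168417/1260, -411895657/90720, …
ICs: h(0) = 0, h′(0) = -4.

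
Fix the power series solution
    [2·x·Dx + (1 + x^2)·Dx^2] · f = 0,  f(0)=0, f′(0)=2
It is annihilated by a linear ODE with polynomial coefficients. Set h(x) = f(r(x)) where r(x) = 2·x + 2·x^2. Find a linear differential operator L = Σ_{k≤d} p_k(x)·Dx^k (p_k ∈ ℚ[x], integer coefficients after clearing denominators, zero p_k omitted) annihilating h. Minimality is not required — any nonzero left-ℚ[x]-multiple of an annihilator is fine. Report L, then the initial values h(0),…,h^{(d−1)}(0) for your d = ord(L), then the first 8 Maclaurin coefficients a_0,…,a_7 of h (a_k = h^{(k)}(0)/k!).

L = (-2 + 8·x + 32·x^2 + 48·x^3 + 24·x^4)·Dx + (1 + 2·x + 4·x^2 + 16·x^3 + 20·x^4 + 8·x^5)·Dx^2  (order 2).
h: a_k = 0, 4, 4, -16/3, -16, -16/5, 176/3, 640/7, …
ICs: h(0) = 0, h′(0) = 4.

f: a_k = 0, 2, 0, -2/3, 0, 2/5, 0, -2/7, …
Substitute x→r, Dx→(1/r')Dx; clear ⇒ L₀.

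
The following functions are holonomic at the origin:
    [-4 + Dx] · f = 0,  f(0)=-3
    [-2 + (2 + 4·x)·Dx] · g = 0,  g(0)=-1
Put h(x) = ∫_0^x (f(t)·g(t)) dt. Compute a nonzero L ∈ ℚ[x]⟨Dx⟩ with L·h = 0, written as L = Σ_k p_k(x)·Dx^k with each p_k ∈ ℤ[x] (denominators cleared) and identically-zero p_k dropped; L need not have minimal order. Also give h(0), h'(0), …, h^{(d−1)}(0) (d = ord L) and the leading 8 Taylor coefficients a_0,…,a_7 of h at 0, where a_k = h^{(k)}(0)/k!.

L = (-5 - 8·x)·Dx + (1 + 2·x)·Dx^2  (order 2).
h: a_k = 0, 3, 15/2, 23/2, 103/8, 449/40, 1949/240, 1643/336, …
ICs: h(0) = 0, h′(0) = 3.

f: a_k = -3, -12, -24, -32, -32, -128/5, -256/15, -1024/105, …
g: a_k = -1, -1, 1/2, -1/2, 5/8, -7/8, 21/16, -33/16, …
Sym-product of L_f,L_g gives L₀ (≤ ord 1).
h=∫₀ˣh₀: take L = L₀·Dx.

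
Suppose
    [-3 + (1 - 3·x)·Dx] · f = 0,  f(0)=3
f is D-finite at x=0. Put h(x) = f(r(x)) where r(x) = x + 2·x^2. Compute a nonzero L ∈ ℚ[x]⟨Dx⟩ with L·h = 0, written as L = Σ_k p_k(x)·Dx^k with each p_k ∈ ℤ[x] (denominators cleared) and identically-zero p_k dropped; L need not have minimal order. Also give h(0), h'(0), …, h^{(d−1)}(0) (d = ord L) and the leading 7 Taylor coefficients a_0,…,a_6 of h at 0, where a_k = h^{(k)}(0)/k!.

f: a_k = 3, 9, 27, 81, 243, 729, 2187, …
f∘r: x↦r, Dx↦Dx/r' in L_f ⇒ L₀.
L = (3 + 12·x) + (-1 + 3·x + 6·x^2)·Dx  (order 1).
h: a_k = 3, 9, 45, 189, 837, 3645, 15957, …
ICs: h(0) = 3.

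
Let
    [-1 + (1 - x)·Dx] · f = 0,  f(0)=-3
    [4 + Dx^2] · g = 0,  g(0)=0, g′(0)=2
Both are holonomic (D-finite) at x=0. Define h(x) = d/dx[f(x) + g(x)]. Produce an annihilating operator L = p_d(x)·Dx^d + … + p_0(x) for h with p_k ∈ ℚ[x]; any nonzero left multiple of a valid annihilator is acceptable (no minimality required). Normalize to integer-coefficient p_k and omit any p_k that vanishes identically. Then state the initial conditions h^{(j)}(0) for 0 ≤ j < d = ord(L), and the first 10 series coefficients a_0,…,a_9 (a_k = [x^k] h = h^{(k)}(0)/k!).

L = (64 - 32·x + 16·x^2) + (-20 + 36·x - 24·x^2 + 8·x^3)·Dx + (16 - 8·x + 4·x^2)·Dx^2 + (-5 + 9·x - 6·x^2 + 2·x^3)·Dx^3  (order 3).
h: a_k = -1, -6, -13, -12, -41/3, -18, -953/45, -24, -8501/315, -30, …
ICs: h(0) = -1, h′(0) = -6, h′′(0) = -26.

f: a_k = -3, -3, -3, -3, -3, -3, -3, -3, -3, -3, …
g: a_k = 0, 2, 0, -4/3, 0, 4/15, 0, -8/315, 0, 4/2835, …
Sum ⇒ L₀ = lclm(L_f,L_g) in ℚ(x)⟨Dx⟩.
Derive L from L₀ (diff closure).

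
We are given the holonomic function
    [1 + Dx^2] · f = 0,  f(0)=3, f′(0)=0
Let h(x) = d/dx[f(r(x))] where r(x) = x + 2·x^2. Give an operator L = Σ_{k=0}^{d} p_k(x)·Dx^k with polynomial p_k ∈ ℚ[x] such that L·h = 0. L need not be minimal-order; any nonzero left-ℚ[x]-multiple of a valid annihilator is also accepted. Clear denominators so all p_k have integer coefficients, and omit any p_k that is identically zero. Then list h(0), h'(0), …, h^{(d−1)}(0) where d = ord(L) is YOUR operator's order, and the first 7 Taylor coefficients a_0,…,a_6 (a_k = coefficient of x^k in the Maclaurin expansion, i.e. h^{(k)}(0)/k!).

f: a_k = 3, 0, -3/2, 0, 1/8, 0, -1/240, …
f∘r: x↦r, Dx↦Dx/r' in L_f ⇒ L₀.
Differentiate: ansatz ord ≤ ord L₀ ⇒ L.
L = (49 + 16·x + 96·x^2 + 256·x^3 + 256·x^4) + (-12 - 48·x)·Dx + (1 + 8·x + 16·x^2)·Dx^2  (order 2).
h: a_k = 0, -3, -18, -47/2, 5, 719/40, 553/20, …
ICs: h(0) = 0, h′(0) = -3.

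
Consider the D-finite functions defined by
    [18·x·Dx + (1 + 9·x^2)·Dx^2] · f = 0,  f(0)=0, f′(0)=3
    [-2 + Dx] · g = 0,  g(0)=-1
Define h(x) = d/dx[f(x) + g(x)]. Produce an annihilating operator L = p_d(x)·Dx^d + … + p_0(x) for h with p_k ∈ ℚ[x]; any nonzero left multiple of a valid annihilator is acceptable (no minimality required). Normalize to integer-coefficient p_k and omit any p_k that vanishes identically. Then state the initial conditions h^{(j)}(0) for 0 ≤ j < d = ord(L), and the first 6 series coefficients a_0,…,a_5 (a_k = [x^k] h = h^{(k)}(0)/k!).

f: a_k = 0, 3, 0, -9, 0, 243/5, …
g: a_k = -1, -2, -2, -4/3, -2/3, -4/15, …
h₀=f+g: left-lcm gives L₀, ord ≤ 3.
h=h₀': d/dx-closure on L₀ ⇒ L.
L = (18 - 36·x - 486·x^2 - 324·x^3) + (-11 + 207·x^2 - 162·x^4)·Dx + (1 + 9·x + 18·x^2 + 81·x^3 + 81·x^4)·Dx^2  (order 2).
h: a_k = 1, -4, -31, -8/3, 725/3, -8/15, …
ICs: h(0) = 1, h′(0) = -4.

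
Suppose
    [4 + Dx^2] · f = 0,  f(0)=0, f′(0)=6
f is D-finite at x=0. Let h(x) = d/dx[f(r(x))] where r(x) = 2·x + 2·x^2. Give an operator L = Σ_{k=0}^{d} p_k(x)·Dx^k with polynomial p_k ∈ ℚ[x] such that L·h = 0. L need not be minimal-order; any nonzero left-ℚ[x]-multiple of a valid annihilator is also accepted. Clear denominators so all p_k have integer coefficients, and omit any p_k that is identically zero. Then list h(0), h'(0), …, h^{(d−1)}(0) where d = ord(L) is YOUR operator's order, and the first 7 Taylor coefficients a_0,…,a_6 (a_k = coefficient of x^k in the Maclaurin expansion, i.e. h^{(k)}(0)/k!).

f: a_k = 0, 6, 0, -4, 0, 4/5, 0, …
Change of var in L_f (x↦r) gives L₀.
Differentiate: ansatz ord ≤ ord L₀ ⇒ L.
L = (28 + 128·x + 384·x^2 + 512·x^3 + 256·x^4) + (-6 - 12·x)·Dx + (1 + 4·x + 4·x^2)·Dx^2  (order 2).
h: a_k = 12, 24, -96, -384, -352, 576, 25856/15, …
ICs: h(0) = 12, h′(0) = 24.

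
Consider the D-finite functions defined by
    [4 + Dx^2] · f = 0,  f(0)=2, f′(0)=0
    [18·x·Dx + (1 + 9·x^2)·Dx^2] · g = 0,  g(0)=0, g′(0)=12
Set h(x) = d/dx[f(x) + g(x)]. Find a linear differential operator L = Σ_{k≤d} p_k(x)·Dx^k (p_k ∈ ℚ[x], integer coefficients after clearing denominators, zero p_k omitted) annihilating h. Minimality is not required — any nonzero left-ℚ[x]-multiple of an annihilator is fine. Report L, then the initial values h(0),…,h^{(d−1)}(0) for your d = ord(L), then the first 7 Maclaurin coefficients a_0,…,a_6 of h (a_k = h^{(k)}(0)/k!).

f: a_k = 2, 0, -4, 0, 4/3, 0, -8/45, …
g: a_k = 0, 12, 0, -36, 0, 972/5, 0, …
h₀=f+g: left-lcm gives L₀, ord ≤ 4.
h=h₀': d/dx-closure on L₀ ⇒ L.
L = (-3744·x + 37584·x^3 + 11664·x^5) + (-28 + 864·x^2 + 10692·x^4 + 5832·x^6)·Dx + (-936·x + 9396·x^3 + 2916·x^5)·Dx^2 + (-7 + 216·x^2 + 2673·x^4 + 1458·x^6)·Dx^3  (order 3).
h: a_k = 12, -8, -108, 16/3, 972, -16/15, -8748, …
ICs: h(0) = 12, h′(0) = -8, h′′(0) = -216.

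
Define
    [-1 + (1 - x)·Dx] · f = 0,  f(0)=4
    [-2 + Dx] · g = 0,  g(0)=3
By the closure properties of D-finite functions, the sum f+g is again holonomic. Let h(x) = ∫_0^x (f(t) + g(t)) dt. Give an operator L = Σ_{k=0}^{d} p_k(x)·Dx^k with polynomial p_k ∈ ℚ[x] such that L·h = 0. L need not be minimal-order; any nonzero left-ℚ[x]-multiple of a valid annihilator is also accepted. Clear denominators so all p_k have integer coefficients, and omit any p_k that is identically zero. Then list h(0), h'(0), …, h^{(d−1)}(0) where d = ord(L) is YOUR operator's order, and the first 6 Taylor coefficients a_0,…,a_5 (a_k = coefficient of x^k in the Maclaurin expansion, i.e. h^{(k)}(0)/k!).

L = -4·x·Dx + (-2 + 8·x - 4·x^2)·Dx^2 + (1 - 3·x + 2·x^2)·Dx^3  (order 3).
h: a_k = 0, 7, 5, 10/3, 2, 6/5, …
ICs: h(0) = 0, h′(0) = 7, h′′(0) = 10.

f: a_k = 4, 4, 4, 4, 4, 4, …
g: a_k = 3, 6, 6, 4, 2, 4/5, …
h₀=f+g: left-lcm gives L₀, ord ≤ 2.
h=∫h₀ ⇒ L = L₀·Dx.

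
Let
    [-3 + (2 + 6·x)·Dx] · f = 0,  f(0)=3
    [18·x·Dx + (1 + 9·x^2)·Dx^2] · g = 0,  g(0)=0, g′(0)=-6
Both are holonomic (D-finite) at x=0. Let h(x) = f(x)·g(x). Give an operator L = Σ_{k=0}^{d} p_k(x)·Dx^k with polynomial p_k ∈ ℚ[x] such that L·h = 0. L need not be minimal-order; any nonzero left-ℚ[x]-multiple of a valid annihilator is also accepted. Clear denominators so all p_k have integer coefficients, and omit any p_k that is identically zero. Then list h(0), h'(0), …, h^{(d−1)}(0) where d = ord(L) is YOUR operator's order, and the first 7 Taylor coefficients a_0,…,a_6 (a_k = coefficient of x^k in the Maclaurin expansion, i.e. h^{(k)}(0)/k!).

f: a_k = 3, 9/2, -27/8, 81/16, -1215/128, 5103/256, -45927/1024, …
g: a_k = 0, -6, 0, 18, 0, -486/5, 0, …
h₀=f·g: eliminate ⇒ L₀, order ≤ 1·2.
L = (27 - 108·x - 81·x^2) + (-12 + 36·x + 324·x^2 + 324·x^3)·Dx + (4 + 24·x + 72·x^2 + 216·x^3 + 324·x^4)·Dx^2  (order 2).
h: a_k = 0, -18, -27, 297/4, 405/8, -94527/320, -298161/640, …
ICs: h(0) = 0, h′(0) = -18.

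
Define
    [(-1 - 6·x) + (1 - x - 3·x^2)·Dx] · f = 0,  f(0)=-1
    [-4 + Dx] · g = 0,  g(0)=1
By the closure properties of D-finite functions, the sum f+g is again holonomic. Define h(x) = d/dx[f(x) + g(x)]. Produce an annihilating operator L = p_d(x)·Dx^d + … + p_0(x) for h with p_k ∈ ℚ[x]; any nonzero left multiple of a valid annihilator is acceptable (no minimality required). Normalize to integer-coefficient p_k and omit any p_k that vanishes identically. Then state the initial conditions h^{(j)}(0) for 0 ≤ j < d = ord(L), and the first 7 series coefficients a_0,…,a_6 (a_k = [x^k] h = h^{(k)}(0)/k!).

L = (20 + 496·x + 552·x^2 + 2160·x^3 + 1296·x^4) + (-13 - 112·x - 298·x^2 - 516·x^3 + 360·x^4 + 432·x^5)·Dx + (2 - 3·x + 40·x^2 - 6·x^3 - 171·x^4 - 108·x^5)·Dx^2  (order 2).
h: a_k = 3, 8, 11, -100/3, -472/3, -8218/15, -67331/45, …
ICs: h(0) = 3, h′(0) = 8.

f: a_k = -1, -1, -4, -7, -19, -40, -97, …
g: a_k = 1, 4, 8, 32/3, 32/3, 128/15, 256/45, …
L₀ := lclm(L_f,L_g); ord L₀ ≤ 1+1.
Differentiate: ansatz ord ≤ ord L₀ ⇒ L.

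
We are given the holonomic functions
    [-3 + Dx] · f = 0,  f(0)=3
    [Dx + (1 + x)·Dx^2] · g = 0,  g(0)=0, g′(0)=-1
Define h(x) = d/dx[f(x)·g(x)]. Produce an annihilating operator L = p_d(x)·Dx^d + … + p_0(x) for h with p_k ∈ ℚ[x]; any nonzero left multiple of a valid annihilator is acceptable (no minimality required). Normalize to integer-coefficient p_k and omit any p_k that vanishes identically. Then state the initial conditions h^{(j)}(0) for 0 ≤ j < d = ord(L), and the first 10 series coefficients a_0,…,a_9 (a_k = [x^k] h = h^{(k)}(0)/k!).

L = (15 + 36·x + 27·x^2) + (-11 - 27·x - 18·x^2)·Dx + (2 + 5·x + 3·x^2)·Dx^2  (order 2).
h: a_k = -3, -15, -30, -36, -249/8, -165/8, -57/5, -51/10, -1959/896, -2767/4480, …
ICs: h(0) = -3, h′(0) = -15.

f: a_k = 3, 9, 27/2, 27/2, 81/8, 243/40, 243/80, 729/560, 2187/4480, 729/4480, …
g: a_k = 0, -1, 1/2, -1/3, 1/4, -1/5, 1/6, -1/7, 1/8, -1/9, …
Sym-product of L_f,L_g gives L₀ (≤ ord 2).
h₀' ⇒ L via d/dx closure of L₀.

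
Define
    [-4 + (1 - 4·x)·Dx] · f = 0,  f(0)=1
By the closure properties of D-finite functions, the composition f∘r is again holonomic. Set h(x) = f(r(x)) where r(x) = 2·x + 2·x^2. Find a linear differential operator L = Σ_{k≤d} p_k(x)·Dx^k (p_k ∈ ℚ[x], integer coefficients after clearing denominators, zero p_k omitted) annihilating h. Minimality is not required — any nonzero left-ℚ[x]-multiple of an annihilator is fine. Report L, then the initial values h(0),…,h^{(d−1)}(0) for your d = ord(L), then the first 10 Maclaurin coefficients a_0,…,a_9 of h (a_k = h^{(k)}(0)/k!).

L = (8 + 16·x) + (-1 + 8·x + 8·x^2)·Dx  (order 1).
h: a_k = 1, 8, 72, 640, 5696, 50688, 451072, 4014080, 35721216, 317882368, …
ICs: h(0) = 1.

f: a_k = 1, 4, 16, 64, 256, 1024, 4096, 16384, 65536, 262144, …
Substitute x→r, Dx→(1/r')Dx; clear ⇒ L₀.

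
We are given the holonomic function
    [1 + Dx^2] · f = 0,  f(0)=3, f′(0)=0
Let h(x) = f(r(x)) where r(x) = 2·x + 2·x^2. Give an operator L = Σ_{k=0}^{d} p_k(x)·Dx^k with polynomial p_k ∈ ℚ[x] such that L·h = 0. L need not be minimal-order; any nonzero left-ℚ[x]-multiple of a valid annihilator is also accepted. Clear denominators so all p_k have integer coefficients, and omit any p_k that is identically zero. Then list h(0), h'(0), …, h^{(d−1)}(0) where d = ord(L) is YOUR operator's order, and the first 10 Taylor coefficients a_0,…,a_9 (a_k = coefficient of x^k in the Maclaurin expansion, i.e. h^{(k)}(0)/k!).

L = (4 + 24·x + 48·x^2 + 32·x^3) - 2·Dx + (1 + 2·x)·Dx^2  (order 2).
h: a_k = 3, 0, -6, -12, -4, 8, 176/15, 32/5, -208/105, -544/105, …
ICs: h(0) = 3, h′(0) = 0.

f: a_k = 3, 0, -3/2, 0, 1/8, 0, -1/240, 0, 1/13440, 0, …
h₀=f(r): pull back L_f along r ⇒ L₀.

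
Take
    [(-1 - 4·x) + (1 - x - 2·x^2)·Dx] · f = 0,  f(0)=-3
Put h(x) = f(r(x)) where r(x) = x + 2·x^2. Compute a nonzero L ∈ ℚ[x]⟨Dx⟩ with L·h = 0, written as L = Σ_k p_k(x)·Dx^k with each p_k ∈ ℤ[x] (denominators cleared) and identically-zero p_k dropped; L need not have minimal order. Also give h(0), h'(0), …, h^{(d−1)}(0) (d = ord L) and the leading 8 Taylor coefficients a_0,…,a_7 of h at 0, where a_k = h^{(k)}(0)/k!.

f: a_k = -3, -3, -9, -15, -33, -63, -129, -255, …
Change of var in L_f (x↦r) gives L₀.
L = (1 + 8·x + 24·x^2 + 32·x^3) + (-1 + x + 4·x^2 + 8·x^3 + 8·x^4)·Dx  (order 1).
h: a_k = -3, -3, -15, -51, -159, -507, -1671, -5379, …
ICs: h(0) = -3.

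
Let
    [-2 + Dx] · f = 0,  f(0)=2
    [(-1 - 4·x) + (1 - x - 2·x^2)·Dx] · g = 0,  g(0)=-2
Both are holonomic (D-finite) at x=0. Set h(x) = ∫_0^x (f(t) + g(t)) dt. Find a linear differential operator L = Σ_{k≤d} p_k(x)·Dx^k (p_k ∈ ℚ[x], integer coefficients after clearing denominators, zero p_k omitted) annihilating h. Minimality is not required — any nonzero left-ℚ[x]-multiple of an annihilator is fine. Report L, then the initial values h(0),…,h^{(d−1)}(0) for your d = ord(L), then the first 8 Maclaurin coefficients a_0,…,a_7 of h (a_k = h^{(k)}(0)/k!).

L = (8 + 12·x + 72·x^2 + 32·x^3)·Dx + (-2 - 20·x - 36·x^2 + 16·x^3 + 16·x^4)·Dx^2 + (-1 + 7·x - 16·x^3 - 8·x^4)·Dx^3  (order 3).
h: a_k = 0, 0, 1, -2/3, -11/6, -62/15, -311/45, -3862/315, …
ICs: h(0) = 0, h′(0) = 0, h′′(0) = 2.

f: a_k = 2, 4, 4, 8/3, 4/3, 8/15, 8/45, 16/315, …
g: a_k = -2, -2, -6, -10, -22, -42, -86, -170, …
h₀=f+g: left-lcm gives L₀, ord ≤ 2.
h=∫h₀ ⇒ L = L₀·Dx.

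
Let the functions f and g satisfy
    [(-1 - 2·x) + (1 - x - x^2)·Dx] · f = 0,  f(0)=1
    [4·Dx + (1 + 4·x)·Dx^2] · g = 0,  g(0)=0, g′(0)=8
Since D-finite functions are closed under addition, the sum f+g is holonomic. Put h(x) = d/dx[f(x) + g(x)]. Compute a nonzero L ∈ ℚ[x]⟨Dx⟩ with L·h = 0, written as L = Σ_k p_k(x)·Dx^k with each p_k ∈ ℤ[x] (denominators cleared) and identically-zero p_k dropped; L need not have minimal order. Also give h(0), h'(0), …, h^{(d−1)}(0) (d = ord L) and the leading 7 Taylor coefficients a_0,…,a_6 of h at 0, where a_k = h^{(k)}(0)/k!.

f: a_k = 1, 1, 2, 3, 5, 8, 13, …
g: a_k = 0, 8, -16, 128/3, -128, 2048/5, -4096/3, …
h₀=f+g: left-lcm gives L₀, ord ≤ 3.
Derive L from L₀ (diff closure).
L = (100 + 272·x + 392·x^2 + 144·x^3 + 96·x^4) + (-7 + 96·x + 434·x^2 + 540·x^3 + 304·x^4 + 160·x^5)·Dx + (-4 - 25·x - 28·x^2 + 46·x^3 + 73·x^4 + 76·x^5 + 32·x^6)·Dx^2  (order 2).
h: a_k = 9, -28, 137, -492, 2088, -8114, 32915, …
ICs: h(0) = 9, h′(0) = -28.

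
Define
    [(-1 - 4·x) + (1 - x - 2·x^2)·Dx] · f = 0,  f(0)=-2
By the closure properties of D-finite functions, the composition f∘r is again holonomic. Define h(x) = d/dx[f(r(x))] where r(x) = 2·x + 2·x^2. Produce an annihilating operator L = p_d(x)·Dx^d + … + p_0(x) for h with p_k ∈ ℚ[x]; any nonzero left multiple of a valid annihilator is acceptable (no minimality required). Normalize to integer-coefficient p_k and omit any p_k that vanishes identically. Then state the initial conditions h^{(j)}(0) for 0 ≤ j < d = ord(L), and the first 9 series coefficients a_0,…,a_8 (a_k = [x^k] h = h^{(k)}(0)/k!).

f: a_k = -2, -2, -6, -10, -22, -42, -86, -170, -342, …
Substitute x→r, Dx→(1/r')Dx; clear ⇒ L₀.
Differentiate: ansatz ord ≤ ord L₀ ⇒ L.
L = (14 + 108·x + 444·x^2 + 1312·x^3 + 2256·x^4 + 1920·x^5 + 640·x^6) + (-1 - 8·x + 6·x^2 + 148·x^3 + 440·x^4 + 624·x^5 + 448·x^6 + 128·x^7)·Dx  (order 1).
h: a_k = -4, -56, -384, -2464, -14960, -86496, -487424, -2689792, -14610240, …
ICs: h(0) = -4.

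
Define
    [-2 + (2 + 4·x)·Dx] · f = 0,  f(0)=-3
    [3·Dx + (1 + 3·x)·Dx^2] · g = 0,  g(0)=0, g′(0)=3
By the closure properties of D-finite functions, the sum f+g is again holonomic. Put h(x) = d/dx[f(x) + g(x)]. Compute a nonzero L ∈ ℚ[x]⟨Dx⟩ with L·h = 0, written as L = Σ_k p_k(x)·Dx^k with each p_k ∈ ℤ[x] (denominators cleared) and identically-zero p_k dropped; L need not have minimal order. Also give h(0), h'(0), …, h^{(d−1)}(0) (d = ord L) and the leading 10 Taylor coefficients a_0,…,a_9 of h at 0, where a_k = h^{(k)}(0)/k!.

L = (9 + 9·x) + (15 + 54·x + 45·x^2)·Dx + (2 + 13·x + 27·x^2 + 18·x^3)·Dx^2  (order 2).
h: a_k = 0, -6, 45/2, -147/2, 1839/8, -5643/8, 34299/16, -103689/16, 2500119/128, -7521807/128, …
ICs: h(0) = 0, h′(0) = -6.

f: a_k = -3, -3, 3/2, -3/2, 15/8, -21/8, 63/16, -99/16, 1287/128, -2145/128, …
g: a_k = 0, 3, -9/2, 9, -81/4, 243/5, -243/2, 2187/7, -6561/8, 2187, …
Sum ⇒ L₀ = lclm(L_f,L_g) in ℚ(x)⟨Dx⟩.
Derive L from L₀ (diff closure).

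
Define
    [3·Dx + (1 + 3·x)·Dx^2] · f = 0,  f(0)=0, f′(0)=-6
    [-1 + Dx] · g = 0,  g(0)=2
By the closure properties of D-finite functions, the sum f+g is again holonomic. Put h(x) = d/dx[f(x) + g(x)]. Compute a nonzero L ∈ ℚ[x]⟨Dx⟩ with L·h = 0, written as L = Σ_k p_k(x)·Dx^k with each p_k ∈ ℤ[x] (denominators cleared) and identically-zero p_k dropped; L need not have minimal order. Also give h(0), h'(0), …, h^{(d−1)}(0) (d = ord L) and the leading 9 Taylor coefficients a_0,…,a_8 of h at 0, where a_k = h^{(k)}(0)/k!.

f: a_k = 0, -6, 9, -18, 81/2, -486/5, 243, -4374/7, 6561/4, …
g: a_k = 2, 2, 1, 1/3, 1/12, 1/60, 1/360, 1/2520, 1/20160, …
Weyl lclm of L_f,L_g ⇒ L₀ (ord ≤ 3).
Differentiate: ansatz ord ≤ ord L₀ ⇒ L.
L = (-21 - 9·x) + (17 - 6·x - 9·x^2)·Dx + (4 + 15·x + 9·x^2)·Dx^2  (order 2).
h: a_k = -4, 20, -53, 487/3, -5831/12, 87481/60, -1574639/360, 33067441/2520, -793618559/20160, …
ICs: h(0) = -4, h′(0) = 20.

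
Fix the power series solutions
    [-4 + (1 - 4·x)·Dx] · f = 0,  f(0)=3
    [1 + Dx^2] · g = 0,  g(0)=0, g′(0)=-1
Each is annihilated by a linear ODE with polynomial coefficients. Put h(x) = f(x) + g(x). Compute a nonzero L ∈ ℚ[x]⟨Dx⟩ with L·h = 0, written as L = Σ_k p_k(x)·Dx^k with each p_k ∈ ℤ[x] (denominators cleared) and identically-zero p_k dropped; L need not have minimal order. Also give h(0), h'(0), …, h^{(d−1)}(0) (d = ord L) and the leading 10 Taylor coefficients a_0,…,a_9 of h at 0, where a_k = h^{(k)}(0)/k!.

f: a_k = 3, 12, 48, 192, 768, 3072, 12288, 49152, 196608, 786432, …
g: a_k = 0, -1, 0, 1/6, 0, -1/120, 0, 1/5040, 0, -1/362880, …
L₀ := lclm(L_f,L_g); ord L₀ ≤ 1+2.
L = (388 - 32·x + 64·x^2) + (-33 + 140·x - 48·x^2 + 64·x^3)·Dx + (388 - 32·x + 64·x^2)·Dx^2 + (-33 + 140·x - 48·x^2 + 64·x^3)·Dx^3  (order 3).
h: a_k = 3, 11, 48, 1153/6, 768, 368639/120, 12288, 247726081/5040, 196608, 285380444159/362880, …
ICs: h(0) = 3, h′(0) = 11, h′′(0) = 96.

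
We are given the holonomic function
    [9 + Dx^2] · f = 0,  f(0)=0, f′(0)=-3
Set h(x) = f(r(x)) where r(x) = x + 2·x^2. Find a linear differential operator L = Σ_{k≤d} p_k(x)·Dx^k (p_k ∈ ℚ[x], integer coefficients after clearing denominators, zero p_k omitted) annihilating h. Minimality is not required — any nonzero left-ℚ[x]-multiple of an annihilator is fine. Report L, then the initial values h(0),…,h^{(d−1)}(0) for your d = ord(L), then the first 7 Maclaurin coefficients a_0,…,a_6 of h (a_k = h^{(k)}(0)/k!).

L = (9 + 108·x + 432·x^2 + 576·x^3) - 4·Dx + (1 + 4·x)·Dx^2  (order 2).
h: a_k = 0, -3, -6, 9/2, 27, 2079/40, 63/4, …
ICs: h(0) = 0, h′(0) = -3.

f: a_k = 0, -3, 0, 9/2, 0, -81/40, 0, …
Change of var in L_f (x↦r) gives L₀.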